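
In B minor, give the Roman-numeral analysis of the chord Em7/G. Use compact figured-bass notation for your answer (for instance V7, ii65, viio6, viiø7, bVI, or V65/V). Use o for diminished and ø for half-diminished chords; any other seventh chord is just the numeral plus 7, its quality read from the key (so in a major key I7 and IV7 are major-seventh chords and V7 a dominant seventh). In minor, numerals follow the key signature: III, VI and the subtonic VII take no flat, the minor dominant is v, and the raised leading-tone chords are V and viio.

Stacked in thirds the chord is E-G-B-D: a minor seventh chord on E.
In B minor, E is the subdominant; the diatonic minor seventh chord there is iv7.
With G in the bass the chord is in first inversion, so the figured bass is 65.

iv65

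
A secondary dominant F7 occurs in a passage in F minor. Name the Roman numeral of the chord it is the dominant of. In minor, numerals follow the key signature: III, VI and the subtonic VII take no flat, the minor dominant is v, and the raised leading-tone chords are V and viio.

iv

The chord is a dominant seventh chord on F.
A dominant resolves down a perfect fifth: F → Bb. In F minor, Bb is scale degree 4, i.e. iv.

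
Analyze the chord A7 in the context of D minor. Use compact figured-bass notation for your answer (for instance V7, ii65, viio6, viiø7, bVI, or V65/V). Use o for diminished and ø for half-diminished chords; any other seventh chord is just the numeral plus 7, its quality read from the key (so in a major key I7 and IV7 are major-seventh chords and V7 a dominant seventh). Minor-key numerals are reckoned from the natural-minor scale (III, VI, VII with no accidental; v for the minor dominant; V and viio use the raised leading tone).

Stacked in thirds the chord is A-C#-E-G: a dominant seventh chord on A.
In D minor, A is the dominant; the diatonic dominant seventh chord there is V7.

V7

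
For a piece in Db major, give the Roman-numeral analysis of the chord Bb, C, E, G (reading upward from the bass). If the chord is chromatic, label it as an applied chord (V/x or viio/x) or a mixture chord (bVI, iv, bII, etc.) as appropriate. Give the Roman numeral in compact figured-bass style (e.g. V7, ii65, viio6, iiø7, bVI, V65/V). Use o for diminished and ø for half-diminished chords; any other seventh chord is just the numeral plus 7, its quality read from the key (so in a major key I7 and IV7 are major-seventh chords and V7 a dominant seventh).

V42/iii

The pitches C-E-G-Bb form a dominant seventh chord rooted on C.
C is not a diatonic chord root with this quality in Db major, but it lies a perfect fifth above F (iii), so the chord functions as an applied dominant of iii.
With Bb in the bass the chord is in third inversion, so the figured bass is 42.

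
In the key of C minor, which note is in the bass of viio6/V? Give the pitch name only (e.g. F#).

The applied chord viio6/V is rooted on F#: F#-A-C.
The figure 6 means first inversion — the third is in the bass.

A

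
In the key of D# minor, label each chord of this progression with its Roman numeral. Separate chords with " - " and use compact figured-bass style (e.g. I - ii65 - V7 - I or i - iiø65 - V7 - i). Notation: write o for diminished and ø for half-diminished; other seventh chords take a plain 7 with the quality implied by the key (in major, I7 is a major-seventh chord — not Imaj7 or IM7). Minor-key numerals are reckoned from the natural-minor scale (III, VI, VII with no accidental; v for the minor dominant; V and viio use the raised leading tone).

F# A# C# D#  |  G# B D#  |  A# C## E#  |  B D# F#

F#-A#-C#-D#: root D# is the tonic; minor seventh chord there is i65.
G#-B-D#: root G# is the subdominant; minor triad there is iv.
A#-C##-E#: root A# is the dominant; major triad there is V.
B-D#-F#: major triad on B = scale degree 6 → VI.

i65 - iv - V - VI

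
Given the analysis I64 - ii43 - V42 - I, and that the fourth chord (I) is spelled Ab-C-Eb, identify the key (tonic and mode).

Ab major

The chord Ab is a major triad rooted on Ab; its label is I.
If Ab is scale degree 1 and the mode makes that degree carry a major triad, the tonic is Ab and the mode is major.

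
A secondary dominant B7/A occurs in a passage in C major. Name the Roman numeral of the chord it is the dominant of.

The chord is a dominant seventh chord on B.
A dominant resolves down a perfect fifth: B → E. In C major, E is scale degree 3, i.e. iii.

iii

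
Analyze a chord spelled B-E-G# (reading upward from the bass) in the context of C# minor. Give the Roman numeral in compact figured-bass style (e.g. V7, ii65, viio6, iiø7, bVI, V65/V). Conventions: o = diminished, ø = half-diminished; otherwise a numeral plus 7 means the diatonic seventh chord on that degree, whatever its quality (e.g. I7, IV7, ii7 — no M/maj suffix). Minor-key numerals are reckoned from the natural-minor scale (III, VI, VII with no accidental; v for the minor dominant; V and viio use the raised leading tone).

III64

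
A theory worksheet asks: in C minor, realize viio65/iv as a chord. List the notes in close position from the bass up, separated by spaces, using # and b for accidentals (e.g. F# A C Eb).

viio65/iv is a secondary leading-tone chord. The target iv is F in C minor; the applied chord is rooted a semitone below, on E.
Building a fully diminished seventh chord on E gives E-G-Bb-Db.
The figured bass 65 indicates first inversion, placing the third (G) in the bass: G-Bb-Db-E.

G Bb Db E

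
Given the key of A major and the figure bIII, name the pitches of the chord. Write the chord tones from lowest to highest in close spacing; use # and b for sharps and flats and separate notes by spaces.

C E G

Scale degree 3 in A major is C#; lowering it a half step gives C. bIII is a major triad on the lowered third degree, borrowed from the parallel minor.
So the chord is C-E-G.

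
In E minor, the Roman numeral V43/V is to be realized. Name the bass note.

C#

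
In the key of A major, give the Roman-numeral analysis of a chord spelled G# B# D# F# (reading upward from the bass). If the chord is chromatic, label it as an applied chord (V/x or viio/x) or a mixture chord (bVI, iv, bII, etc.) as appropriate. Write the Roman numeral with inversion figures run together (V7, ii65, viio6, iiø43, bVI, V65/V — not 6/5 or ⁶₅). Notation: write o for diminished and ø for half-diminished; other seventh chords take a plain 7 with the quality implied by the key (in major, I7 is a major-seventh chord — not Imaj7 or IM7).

V7/iii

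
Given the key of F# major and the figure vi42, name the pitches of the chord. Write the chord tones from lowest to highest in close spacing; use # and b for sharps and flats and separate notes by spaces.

The numeral's case and figure indicate a minor seventh chord. In F# major its root, the sixth degree, is D#.
Stacking thirds from D# gives D#-F#-A#-C#.
With the 42 figure the chord is in third inversion; from the bass C# upward in close position it reads C#-D#-F#-A#.

C# D# F# A#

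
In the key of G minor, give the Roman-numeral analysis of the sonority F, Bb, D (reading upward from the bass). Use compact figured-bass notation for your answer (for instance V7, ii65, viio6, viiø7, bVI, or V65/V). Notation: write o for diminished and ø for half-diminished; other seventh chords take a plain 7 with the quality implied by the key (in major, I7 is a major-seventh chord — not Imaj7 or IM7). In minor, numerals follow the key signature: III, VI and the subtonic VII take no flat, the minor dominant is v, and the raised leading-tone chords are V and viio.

Stacked in thirds the chord is Bb-D-F: a major triad on Bb.
In G minor, Bb is the mediant; the diatonic major triad there is III.
With F in the bass the chord is in second inversion, so the figured bass is 64.

III64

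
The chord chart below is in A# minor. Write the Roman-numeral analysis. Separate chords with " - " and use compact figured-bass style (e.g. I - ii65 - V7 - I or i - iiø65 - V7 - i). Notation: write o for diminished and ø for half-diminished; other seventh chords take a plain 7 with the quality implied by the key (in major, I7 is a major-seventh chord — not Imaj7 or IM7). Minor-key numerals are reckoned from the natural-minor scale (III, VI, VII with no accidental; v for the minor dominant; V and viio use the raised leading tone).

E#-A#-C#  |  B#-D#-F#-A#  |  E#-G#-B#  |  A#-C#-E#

i64 - iiø7 - v - i

E#-A#-C#: minor triad on A# = scale degree 1 → i64.
B#-D#-F#-A#: half-diminished seventh chord on B# = scale degree 2 → iiø7.
E#-G#-B# has root E#, degree 5 in A# minor, so v.
A#-C#-E#: root A# is the tonic; minor triad there is i.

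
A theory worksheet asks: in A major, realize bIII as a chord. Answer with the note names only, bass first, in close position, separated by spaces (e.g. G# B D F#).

C E G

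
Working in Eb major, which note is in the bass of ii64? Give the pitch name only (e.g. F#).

ii in Eb major has root F; the chord is F-Ab-C.
The figure 64 means second inversion — the fifth is in the bass.

C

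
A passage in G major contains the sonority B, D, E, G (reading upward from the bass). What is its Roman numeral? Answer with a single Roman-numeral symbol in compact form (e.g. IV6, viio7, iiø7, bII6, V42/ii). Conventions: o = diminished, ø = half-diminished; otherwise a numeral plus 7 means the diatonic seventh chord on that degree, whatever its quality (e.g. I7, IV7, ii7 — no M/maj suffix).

vi43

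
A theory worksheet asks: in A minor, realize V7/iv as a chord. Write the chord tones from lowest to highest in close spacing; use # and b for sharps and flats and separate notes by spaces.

A C# E G

The slash means an applied dominant: we want the dominant of iv. In A minor, iv is D minor, and its dominant is built on A.
Building a dominant seventh chord on A gives A-C#-E-G.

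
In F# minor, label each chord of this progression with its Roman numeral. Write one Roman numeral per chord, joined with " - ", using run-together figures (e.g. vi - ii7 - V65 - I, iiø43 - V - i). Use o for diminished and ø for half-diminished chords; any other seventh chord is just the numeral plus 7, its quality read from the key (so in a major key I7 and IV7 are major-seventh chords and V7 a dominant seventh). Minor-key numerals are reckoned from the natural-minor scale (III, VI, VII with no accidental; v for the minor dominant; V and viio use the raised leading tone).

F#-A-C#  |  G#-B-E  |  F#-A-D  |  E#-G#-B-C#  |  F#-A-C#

i - VII6 - VI6 - V65 - i

F#-A-C# has root F#, degree 1 in F# minor, so i.
G#-B-E: root E is the subtonic; major triad there is VII6.
F#-A-D: root D is the submediant; major triad there is VI6.
E#-G#-B-C# has root C#, degree 5 in F# minor, so V65.
F#-A-C# has root F#, degree 1 in F# minor, so i.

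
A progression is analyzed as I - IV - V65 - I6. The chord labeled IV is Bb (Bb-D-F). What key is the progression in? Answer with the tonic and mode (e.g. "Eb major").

F major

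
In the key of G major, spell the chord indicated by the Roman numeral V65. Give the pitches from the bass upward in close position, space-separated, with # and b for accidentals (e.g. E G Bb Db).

F# A C D

The numeral's case and figure indicate a dominant seventh chord. In G major its root, the fifth degree, is D.
That chord is spelled D-F#-A-C.
With the 65 figure the chord is in first inversion; from the bass F# upward in close position it reads F#-A-C-D.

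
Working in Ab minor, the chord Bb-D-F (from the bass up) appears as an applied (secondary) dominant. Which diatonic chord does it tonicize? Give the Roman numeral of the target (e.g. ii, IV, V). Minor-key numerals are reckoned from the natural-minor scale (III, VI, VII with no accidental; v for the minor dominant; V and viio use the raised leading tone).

V

The chord is a major triad on Bb.
A dominant resolves down a perfect fifth: Bb → Eb. In Ab minor, Eb is scale degree 5, i.e. V.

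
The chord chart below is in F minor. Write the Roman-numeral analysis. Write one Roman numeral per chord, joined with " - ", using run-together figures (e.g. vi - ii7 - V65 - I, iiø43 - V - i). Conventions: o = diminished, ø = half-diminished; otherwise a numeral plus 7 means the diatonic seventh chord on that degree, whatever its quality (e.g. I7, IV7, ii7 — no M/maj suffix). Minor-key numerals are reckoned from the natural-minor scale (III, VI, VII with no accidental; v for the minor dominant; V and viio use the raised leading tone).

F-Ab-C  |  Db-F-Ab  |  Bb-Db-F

i - VI - iv

F-Ab-C has root F, degree 1 in F minor, so i.
Db-F-Ab: major triad on Db = scale degree 6 → VI.
Bb-Db-F: minor triad on Bb = scale degree 4 → iv.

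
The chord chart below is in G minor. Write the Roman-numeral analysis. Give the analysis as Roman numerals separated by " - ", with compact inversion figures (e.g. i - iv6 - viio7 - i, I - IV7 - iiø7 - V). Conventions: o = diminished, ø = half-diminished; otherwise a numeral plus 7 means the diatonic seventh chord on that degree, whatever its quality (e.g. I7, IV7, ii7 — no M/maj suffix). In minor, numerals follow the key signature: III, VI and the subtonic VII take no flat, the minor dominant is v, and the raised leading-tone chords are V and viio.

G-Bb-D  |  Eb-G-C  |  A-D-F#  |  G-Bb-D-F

i - iv6 - V64 - i7

G-Bb-D: minor triad on G = scale degree 1 → i.
Eb-G-C has root C, degree 4 in G minor, so iv6.
A-D-F#: major triad on D = scale degree 5 → V64.
G-Bb-D-F: minor seventh chord on G = scale degree 1 → i7.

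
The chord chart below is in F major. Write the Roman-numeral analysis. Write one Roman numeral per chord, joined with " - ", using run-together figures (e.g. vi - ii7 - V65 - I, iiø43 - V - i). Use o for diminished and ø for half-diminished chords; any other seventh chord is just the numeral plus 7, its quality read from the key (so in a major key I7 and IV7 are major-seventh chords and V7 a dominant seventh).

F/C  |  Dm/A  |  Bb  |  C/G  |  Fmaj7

I64 - vi64 - IV - V64 - I7

F/C has root F, degree 1 in F major, so I64.
Dm/A has root D, degree 6 in F major, so vi64.
Bb: major triad on Bb = scale degree 4 → IV.
C/G: root C is the dominant; major triad there is V64.
Fmaj7 has root F, degree 1 in F major, so I7.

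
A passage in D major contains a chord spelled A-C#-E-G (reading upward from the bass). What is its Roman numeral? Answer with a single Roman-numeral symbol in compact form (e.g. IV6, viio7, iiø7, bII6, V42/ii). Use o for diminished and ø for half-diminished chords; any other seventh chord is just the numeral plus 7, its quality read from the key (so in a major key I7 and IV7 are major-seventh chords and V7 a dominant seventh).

V7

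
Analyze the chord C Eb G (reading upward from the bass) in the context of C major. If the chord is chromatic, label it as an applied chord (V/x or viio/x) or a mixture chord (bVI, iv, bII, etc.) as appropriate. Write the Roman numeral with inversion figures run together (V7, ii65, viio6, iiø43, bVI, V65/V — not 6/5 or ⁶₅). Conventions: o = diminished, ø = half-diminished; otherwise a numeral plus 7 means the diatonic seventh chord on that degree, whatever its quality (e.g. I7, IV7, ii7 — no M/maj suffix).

i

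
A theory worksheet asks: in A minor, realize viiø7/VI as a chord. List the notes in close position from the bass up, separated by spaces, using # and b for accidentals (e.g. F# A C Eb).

The slash marks an applied leading-tone chord: viio of VI. In A minor, VI is F, so the leading tone to it is E, a half step below.
Building a half-diminished seventh chord on E gives E-G-Bb-D.

E G Bb D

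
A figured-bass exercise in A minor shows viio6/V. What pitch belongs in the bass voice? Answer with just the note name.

F#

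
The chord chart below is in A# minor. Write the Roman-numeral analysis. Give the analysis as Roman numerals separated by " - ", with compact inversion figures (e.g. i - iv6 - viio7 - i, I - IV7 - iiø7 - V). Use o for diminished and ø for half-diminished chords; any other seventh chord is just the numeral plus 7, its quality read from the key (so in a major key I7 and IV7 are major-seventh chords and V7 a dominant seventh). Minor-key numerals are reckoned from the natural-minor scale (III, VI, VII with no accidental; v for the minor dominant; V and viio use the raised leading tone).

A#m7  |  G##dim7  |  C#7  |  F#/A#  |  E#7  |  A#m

i7 - viio7 - V7/VI - VI6 - V7 - i

A#m7: minor seventh chord on A# = scale degree 1 → i7.
G##dim7: fully diminished seventh chord on G## = scale degree 7 → viio7.
C#7: a dominant seventh chord on C#, the applied dominant of VI → V7/VI.
F#/A#: root F# is the submediant; major triad there is VI6.
E#7 has root E#, degree 5 in A# minor, so V7.
A#m has root A#, degree 1 in A# minor, so i.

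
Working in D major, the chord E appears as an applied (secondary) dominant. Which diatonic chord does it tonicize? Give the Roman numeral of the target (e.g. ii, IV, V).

V

The chord is a major triad on E.
A dominant resolves down a perfect fifth: E → A. In D major, A is scale degree 5, i.e. V.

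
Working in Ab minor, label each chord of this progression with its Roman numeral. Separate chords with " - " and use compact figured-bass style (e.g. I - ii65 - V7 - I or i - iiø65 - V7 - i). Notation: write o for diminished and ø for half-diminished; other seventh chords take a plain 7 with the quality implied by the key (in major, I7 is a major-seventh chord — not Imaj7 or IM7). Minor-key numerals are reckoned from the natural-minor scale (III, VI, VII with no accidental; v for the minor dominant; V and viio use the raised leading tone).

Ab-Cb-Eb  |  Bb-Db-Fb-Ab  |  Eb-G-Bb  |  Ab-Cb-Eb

i - iiø7 - V - i

Ab-Cb-Eb has root Ab, degree 1 in Ab minor, so i.
Bb-Db-Fb-Ab: root Bb is the supertonic; half-diminished seventh chord there is iiø7.
Eb-G-Bb: root Eb is the dominant; major triad there is V.
Ab-Cb-Eb: root Ab is the tonic; minor triad there is i.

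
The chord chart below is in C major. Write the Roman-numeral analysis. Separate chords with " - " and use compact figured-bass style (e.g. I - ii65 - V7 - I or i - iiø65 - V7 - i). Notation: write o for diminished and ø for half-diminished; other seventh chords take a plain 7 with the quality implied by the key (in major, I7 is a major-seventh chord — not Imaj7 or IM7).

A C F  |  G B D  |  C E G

A-C-F: major triad on F = scale degree 4 → IV6.
G-B-D: major triad on G = scale degree 5 → V.
C-E-G has root C, degree 1 in C major, so I.

IV6 - V - I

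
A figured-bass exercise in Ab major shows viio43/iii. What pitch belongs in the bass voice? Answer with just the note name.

F

The applied chord viio43/iii is rooted on B: B-D-F-Ab.
The figure 43 means second inversion — the fifth is in the bass.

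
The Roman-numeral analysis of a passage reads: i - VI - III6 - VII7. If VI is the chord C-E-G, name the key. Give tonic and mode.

VI is given as C-E-G — a major triad with root C.
Counting down 5 scale steps from C places the tonic on E; a major triad on degree 6 is diatonic only in minor.

E minor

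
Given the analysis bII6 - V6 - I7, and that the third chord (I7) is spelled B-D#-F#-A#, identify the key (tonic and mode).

B major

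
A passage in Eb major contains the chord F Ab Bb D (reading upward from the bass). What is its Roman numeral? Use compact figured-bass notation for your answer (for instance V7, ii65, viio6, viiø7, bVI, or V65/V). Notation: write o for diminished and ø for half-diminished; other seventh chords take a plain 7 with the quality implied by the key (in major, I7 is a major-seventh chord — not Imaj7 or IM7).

Stacked in thirds the chord is Bb-D-F-Ab: a dominant seventh chord on Bb.
In Eb major, Bb is the dominant; the diatonic dominant seventh chord there is V7.
With F in the bass the chord is in second inversion, so the figured bass is 43.

V43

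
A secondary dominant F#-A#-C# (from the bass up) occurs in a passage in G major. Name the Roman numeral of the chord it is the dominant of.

iii

The chord is a major triad on F#.
A dominant resolves down a perfect fifth: F# → B. In G major, B is scale degree 3, i.e. iii.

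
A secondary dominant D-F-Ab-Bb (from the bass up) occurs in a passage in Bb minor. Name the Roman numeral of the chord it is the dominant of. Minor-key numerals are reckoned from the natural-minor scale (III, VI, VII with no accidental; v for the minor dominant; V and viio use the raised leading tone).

iv

The chord is a dominant seventh chord on Bb.
A dominant resolves down a perfect fifth: Bb → Eb. In Bb minor, Eb is scale degree 4, i.e. iv.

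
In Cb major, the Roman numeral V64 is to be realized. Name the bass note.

Db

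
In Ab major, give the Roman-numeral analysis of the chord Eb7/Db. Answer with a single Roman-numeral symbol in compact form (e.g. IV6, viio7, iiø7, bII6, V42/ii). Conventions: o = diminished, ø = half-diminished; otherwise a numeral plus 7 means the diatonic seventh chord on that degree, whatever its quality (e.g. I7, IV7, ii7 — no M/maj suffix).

V42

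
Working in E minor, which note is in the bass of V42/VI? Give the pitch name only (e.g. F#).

The applied chord V42/VI is rooted on G: G-B-D-F.
The figure 42 means third inversion — the seventh is in the bass.

F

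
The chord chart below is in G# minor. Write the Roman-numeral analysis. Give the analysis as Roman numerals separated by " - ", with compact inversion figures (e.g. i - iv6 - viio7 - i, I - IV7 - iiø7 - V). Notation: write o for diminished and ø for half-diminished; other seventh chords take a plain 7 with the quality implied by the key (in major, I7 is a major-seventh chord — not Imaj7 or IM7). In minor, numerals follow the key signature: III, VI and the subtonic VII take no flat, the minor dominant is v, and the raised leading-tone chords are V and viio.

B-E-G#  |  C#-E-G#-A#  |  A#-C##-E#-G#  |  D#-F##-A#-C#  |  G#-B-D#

VI64 - iiø65 - V7/V - V7 - i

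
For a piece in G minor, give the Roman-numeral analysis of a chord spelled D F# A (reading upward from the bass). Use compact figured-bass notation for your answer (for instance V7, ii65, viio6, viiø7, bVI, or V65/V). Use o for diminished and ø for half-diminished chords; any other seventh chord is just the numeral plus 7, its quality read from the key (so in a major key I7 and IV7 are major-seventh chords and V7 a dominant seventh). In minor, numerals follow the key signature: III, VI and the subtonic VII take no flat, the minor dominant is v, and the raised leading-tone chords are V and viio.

V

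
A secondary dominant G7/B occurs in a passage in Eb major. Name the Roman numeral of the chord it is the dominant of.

The chord is a dominant seventh chord on G.
A dominant resolves down a perfect fifth: G → C. In Eb major, C is scale degree 6, i.e. vi.

vi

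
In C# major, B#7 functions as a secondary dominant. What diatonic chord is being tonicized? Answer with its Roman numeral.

The chord is a dominant seventh chord on B#.
A dominant resolves down a perfect fifth: B# → E#. In C# major, E# is scale degree 3, i.e. iii.

iii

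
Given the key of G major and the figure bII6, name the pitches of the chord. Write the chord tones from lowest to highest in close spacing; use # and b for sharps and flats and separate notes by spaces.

C Eb Ab

Scale degree 2 in G major is A; lowering it a half step gives Ab. bII6 is the Neapolitan sixth — a major triad on the lowered second degree, here in its customary first inversion.
So the chord is Ab-C-Eb.
With the 6 figure the chord is in first inversion; from the bass C upward in close position it reads C-Eb-Ab.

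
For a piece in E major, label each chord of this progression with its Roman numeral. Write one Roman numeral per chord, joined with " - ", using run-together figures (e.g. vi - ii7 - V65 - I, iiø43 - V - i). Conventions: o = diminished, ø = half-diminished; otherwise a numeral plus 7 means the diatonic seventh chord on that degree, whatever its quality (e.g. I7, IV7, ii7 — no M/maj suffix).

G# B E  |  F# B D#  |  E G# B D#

I6 - V64 - I7

G#-B-E has root E, degree 1 in E major, so I6.
F#-B-D#: root B is the dominant; major triad there is V64.
E-G#-B-D#: root E is the tonic; major seventh chord there is I7.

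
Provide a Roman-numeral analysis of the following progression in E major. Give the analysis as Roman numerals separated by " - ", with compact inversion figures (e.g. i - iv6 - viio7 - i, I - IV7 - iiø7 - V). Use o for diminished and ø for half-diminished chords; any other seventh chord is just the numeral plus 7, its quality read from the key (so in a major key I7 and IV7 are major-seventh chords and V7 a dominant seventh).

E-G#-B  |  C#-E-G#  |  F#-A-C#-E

I - vi - ii7

E-G#-B: major triad on E = scale degree 1 → I.
C#-E-G#: minor triad on C# = scale degree 6 → vi.
F#-A-C#-E has root F#, degree 2 in E major, so ii7.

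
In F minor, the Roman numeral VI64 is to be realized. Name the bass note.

Ab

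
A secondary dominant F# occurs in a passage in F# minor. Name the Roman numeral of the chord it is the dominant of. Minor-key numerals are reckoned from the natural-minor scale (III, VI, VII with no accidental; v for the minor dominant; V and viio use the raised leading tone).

The chord is a major triad on F#.
A dominant resolves down a perfect fifth: F# → B. In F# minor, B is scale degree 4, i.e. iv.

iv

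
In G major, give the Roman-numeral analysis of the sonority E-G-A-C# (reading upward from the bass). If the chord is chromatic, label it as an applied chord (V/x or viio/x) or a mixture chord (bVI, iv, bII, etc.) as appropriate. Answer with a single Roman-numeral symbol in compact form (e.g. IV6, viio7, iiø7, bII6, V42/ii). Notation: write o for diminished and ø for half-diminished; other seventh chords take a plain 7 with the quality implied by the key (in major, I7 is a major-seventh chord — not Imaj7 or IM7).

V43/V

Stacked in thirds the chord is A-C#-E-G: a dominant seventh chord on A.
A is not a diatonic chord root with this quality in G major, but it lies a perfect fifth above D (V), so the chord functions as an applied dominant of V.
With E in the bass the chord is in second inversion, so the figured bass is 43.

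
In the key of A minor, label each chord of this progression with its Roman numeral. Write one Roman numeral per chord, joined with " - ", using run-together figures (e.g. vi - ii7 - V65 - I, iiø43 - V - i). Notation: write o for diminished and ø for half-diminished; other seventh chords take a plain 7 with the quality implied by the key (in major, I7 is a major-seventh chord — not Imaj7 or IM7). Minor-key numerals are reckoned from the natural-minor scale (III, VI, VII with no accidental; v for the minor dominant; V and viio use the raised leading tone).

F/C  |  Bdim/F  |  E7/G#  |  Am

VI64 - iio64 - V65 - i

F/C: root F is the submediant; major triad there is VI64.
Bdim/F: diminished triad on B = scale degree 2 → iio64.
E7/G# has root E, degree 5 in A minor, so V65.
Am: minor triad on A = scale degree 1 → i.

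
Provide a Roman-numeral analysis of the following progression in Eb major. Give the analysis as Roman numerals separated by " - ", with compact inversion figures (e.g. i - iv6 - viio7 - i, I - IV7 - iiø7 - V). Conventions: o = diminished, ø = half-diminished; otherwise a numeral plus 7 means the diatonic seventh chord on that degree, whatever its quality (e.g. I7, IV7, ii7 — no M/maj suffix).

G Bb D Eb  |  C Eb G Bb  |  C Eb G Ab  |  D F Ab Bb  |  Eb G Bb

G-Bb-D-Eb: root Eb is the tonic; major seventh chord there is I65.
C-Eb-G-Bb: root C is the submediant; minor seventh chord there is vi7.
C-Eb-G-Ab: major seventh chord on Ab = scale degree 4 → IV65.
D-F-Ab-Bb: root Bb is the dominant; dominant seventh chord there is V65.
Eb-G-Bb: root Eb is the tonic; major triad there is I.

I65 - vi7 - IV65 - V65 - I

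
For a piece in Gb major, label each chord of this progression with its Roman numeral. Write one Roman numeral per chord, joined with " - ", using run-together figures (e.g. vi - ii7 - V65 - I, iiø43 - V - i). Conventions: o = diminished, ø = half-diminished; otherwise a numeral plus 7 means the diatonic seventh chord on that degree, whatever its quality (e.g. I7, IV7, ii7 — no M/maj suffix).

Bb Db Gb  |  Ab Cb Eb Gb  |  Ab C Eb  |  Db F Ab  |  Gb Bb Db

Bb-Db-Gb: root Gb is the tonic; major triad there is I6.
Ab-Cb-Eb-Gb: root Ab is the supertonic; minor seventh chord there is ii7.
Ab-C-Eb: a major triad on Ab, the applied dominant of V → V/V.
Db-F-Ab: major triad on Db = scale degree 5 → V.
Gb-Bb-Db: root Gb is the tonic; major triad there is I.

I6 - ii7 - V/V - V - I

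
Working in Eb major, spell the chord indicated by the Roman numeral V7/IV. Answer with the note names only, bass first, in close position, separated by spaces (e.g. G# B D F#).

Eb G Bb Db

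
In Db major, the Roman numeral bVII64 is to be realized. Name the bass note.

Gb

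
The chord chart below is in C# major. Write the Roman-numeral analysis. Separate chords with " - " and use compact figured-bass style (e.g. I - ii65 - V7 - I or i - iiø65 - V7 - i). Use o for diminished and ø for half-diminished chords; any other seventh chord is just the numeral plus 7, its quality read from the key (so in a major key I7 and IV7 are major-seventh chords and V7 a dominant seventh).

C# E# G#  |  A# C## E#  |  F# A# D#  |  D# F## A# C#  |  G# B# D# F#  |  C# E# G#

C#-E#-G# has root C#, degree 1 in C# major, so I.
A#-C##-E# is the secondary dominant of ii (major triad on A#): V/ii.
F#-A#-D#: minor triad on D# = scale degree 2 → ii6.
D#-F##-A#-C#: chromatic; D# is V of V, so V7/V.
G#-B#-D#-F# has root G#, degree 5 in C# major, so V7.
C#-E#-G# has root C#, degree 1 in C# major, so I.

I - V/ii - ii6 - V7/V - V7 - I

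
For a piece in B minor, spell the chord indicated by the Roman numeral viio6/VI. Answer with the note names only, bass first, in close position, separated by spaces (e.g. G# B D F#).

viio6/VI is a secondary leading-tone chord. The target VI is G in B minor; the applied chord is rooted a semitone below, on F#.
Building a diminished triad on F# gives F#-A-C.
The figured bass 6 indicates first inversion, placing the third (A) in the bass: A-C-F#.

A C F#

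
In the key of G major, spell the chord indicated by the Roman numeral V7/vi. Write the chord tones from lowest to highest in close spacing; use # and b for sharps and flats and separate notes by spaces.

The slash means an applied dominant: we want the dominant of vi. In G major, vi is E minor, and its dominant is built on B.
Building a dominant seventh chord on B gives B-D#-F#-A.

B D# F# A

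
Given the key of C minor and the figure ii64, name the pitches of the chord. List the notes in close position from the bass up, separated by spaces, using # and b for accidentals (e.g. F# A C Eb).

A D F

ii64 is the minor supertonic, borrowed from the parallel major (the Dorian ii). In C minor that root is D.
So the chord is D-F-A.
The figured bass 64 indicates second inversion, placing the fifth (A) in the bass: A-D-F.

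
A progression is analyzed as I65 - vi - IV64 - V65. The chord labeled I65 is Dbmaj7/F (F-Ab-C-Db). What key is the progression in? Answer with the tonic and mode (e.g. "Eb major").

Db major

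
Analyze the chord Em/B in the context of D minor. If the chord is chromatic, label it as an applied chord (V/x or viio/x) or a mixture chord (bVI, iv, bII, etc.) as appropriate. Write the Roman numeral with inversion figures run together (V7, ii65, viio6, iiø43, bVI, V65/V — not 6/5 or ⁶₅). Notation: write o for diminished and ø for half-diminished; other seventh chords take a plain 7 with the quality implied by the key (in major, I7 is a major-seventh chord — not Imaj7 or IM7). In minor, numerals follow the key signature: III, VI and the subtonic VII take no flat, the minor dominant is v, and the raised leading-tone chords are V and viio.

ii64

Stacked in thirds the chord is E-G-B: a minor triad on E.
E is the second degree of D minor. This is the minor supertonic, borrowed from the parallel major (the Dorian ii).
With B in the bass the chord is in second inversion, so the figured bass is 64.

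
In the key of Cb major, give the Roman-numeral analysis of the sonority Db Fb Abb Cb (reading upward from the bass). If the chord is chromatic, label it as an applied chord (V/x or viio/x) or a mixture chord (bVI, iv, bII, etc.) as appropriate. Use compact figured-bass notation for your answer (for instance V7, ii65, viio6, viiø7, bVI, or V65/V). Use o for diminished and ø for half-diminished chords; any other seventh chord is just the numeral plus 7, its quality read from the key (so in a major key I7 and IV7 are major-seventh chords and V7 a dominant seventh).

iiø7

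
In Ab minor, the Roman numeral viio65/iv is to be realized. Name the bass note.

Eb

The applied chord viio65/iv is rooted on C: C-Eb-Gb-Bbb.
The figure 65 means first inversion — the third is in the bass.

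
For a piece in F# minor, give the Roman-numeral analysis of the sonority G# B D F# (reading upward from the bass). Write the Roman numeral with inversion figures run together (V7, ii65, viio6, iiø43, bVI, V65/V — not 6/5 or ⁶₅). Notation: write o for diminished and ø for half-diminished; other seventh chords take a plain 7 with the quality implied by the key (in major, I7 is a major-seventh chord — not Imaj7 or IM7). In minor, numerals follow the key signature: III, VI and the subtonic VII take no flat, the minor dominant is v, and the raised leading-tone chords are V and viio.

iiø7

The pitches G#-B-D-F# form a half-diminished seventh chord rooted on G#.
G# is scale degree 2 in F# minor, and a half-diminished seventh chord on that degree is written iiø7.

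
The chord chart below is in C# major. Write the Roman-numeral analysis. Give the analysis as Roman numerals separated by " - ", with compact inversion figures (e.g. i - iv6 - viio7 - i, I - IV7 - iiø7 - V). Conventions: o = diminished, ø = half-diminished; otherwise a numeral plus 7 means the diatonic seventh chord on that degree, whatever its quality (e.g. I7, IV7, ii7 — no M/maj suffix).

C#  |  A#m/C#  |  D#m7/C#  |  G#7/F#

I - vi6 - ii42 - V42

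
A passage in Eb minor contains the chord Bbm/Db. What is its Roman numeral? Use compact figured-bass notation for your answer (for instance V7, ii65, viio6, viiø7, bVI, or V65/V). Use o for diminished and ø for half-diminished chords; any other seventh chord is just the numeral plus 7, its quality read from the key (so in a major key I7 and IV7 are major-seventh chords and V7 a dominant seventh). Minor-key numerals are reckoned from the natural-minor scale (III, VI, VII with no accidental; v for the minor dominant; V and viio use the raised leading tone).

v6

Stacked in thirds the chord is Bb-Db-F: a minor triad on Bb.
In Eb minor, Bb is the dominant; the diatonic minor triad there is v.
With Db in the bass the chord is in first inversion, so the figured bass is 6.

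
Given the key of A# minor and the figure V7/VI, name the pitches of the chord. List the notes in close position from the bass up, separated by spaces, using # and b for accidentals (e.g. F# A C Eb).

C# E# G# B

V7/VI is a secondary dominant — the dominant seventh of VI. VI in A# minor is F#, so the applied chord's root is C#, a perfect fifth above.
Building a dominant seventh chord on C# gives C#-E#-G#-B.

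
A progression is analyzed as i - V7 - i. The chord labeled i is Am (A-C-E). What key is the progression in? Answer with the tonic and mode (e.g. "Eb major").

A minor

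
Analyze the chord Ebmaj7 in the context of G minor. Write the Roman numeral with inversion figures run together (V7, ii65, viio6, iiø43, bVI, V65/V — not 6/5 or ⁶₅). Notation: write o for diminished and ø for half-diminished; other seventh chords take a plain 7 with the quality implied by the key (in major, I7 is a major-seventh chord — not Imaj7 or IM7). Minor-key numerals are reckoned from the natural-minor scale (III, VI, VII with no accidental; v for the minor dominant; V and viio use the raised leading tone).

The pitches Eb-G-Bb-D form a major seventh chord rooted on Eb.
Eb is scale degree 6 in G minor, and a major seventh chord on that degree is written VI7.

VI7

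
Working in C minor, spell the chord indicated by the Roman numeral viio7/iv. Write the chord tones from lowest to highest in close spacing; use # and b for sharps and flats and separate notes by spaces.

E G Bb Db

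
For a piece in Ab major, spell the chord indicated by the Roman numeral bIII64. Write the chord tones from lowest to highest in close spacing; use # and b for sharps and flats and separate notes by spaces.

Scale degree 3 in Ab major is C; lowering it a half step gives Cb. bIII64 is a major triad on the lowered third degree, borrowed from the parallel minor.
So the chord is Cb-Eb-Gb, a major triad.
The figured bass 64 indicates second inversion, placing the fifth (Gb) in the bass: Gb-Cb-Eb.

Gb Cb Eb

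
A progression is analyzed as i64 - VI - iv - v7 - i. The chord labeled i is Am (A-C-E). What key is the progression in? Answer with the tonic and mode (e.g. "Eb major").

A minor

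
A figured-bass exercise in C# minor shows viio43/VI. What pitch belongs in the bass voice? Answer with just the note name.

The applied chord viio43/VI is rooted on G#: G#-B-D-F.
The figure 43 means second inversion — the fifth is in the bass.

D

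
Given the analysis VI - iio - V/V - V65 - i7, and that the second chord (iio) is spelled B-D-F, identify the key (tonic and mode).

A minor

The chord Bdim is a diminished triad rooted on B; its label is iio.
If B is scale degree 2 and the mode makes that degree carry a diminished triad, the tonic is A and the mode is minor.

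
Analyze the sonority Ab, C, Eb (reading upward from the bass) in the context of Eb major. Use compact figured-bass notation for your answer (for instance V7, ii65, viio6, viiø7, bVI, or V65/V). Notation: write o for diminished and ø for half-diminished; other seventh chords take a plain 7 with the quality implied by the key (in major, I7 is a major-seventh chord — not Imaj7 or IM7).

Stacked in thirds the chord is Ab-C-Eb: a major triad on Ab.
Ab is scale degree 4 in Eb major, and a major triad on that degree is written IV.

IV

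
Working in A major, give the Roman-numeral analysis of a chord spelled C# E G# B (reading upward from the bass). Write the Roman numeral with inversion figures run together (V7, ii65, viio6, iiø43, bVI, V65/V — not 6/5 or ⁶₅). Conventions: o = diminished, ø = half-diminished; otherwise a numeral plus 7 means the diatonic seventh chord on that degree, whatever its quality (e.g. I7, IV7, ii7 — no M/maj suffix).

iii7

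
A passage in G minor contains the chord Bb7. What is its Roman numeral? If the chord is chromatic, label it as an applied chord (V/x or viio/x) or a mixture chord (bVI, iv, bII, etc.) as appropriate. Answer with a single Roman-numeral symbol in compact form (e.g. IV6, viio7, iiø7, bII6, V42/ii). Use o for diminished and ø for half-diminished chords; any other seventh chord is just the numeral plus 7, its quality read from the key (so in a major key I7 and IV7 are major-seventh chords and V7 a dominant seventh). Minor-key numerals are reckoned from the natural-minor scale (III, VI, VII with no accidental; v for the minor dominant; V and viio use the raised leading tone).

Stacked in thirds the chord is Bb-D-F-Ab: a dominant seventh chord on Bb.
Bb is not a diatonic chord root with this quality in G minor, but it lies a perfect fifth above Eb (VI), so the chord functions as an applied dominant of VI.

V7/VI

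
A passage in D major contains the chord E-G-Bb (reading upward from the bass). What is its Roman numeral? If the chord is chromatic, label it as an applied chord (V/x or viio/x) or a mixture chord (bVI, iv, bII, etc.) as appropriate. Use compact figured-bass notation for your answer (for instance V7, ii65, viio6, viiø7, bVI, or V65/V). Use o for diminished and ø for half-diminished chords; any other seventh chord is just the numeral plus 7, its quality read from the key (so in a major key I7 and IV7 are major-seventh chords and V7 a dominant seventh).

iio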